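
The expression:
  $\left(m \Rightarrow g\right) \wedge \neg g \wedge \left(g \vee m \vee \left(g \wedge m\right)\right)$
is never true.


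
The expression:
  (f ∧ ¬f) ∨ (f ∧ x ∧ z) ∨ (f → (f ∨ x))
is always true.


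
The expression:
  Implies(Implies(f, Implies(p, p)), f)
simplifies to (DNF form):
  f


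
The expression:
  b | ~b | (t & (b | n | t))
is always true.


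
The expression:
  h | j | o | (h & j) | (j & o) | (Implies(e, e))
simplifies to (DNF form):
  True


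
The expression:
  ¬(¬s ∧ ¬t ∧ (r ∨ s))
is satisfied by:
  {t: True, s: True, r: False}
  {t: True, s: False, r: False}
  {s: True, t: False, r: False}
  {t: False, s: False, r: False}
  {r: True, t: True, s: True}
  {r: True, t: True, s: False}
  {r: True, s: True, t: False}


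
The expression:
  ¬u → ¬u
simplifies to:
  True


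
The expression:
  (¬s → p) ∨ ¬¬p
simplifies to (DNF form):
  p ∨ s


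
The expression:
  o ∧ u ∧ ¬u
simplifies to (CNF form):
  False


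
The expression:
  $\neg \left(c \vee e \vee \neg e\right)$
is never true.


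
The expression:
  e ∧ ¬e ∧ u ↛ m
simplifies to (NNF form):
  False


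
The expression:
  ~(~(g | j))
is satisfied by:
  {g: True, j: True}
  {g: True, j: False}
  {j: True, g: False}


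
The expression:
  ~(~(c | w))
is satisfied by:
  {c: True, w: True}
  {c: True, w: False}
  {w: True, c: False}


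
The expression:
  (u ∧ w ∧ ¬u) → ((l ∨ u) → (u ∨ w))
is always true.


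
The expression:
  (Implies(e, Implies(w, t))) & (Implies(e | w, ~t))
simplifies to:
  (~e & ~t) | (~e & ~w) | (~t & ~w)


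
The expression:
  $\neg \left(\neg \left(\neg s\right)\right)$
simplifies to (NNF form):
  $\neg s$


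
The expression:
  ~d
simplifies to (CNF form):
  ~d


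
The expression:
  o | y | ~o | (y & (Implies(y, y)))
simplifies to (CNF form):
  True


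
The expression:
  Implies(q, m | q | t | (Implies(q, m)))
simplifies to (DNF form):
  True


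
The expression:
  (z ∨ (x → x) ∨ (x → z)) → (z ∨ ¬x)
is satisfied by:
  {z: True, x: False}
  {x: False, z: False}
  {x: True, z: True}


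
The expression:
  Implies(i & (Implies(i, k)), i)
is always true.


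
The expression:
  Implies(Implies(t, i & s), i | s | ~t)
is always true.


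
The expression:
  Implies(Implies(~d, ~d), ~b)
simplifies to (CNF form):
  ~b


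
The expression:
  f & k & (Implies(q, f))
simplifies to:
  f & k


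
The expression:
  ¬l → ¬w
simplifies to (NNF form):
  l ∨ ¬w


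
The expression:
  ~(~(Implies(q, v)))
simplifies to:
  v | ~q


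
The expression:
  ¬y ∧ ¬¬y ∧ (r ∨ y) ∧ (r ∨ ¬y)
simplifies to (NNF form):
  False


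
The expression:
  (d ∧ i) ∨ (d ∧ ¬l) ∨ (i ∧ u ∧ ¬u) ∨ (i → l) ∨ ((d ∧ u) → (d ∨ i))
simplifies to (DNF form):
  True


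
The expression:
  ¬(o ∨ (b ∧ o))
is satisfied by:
  {o: False}


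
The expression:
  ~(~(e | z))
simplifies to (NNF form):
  e | z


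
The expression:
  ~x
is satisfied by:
  {x: False}


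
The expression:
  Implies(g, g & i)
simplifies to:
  i | ~g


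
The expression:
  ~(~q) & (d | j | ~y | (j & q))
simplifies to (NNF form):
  q & (d | j | ~y)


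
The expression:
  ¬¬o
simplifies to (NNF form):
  o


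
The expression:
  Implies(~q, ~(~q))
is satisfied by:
  {q: True}


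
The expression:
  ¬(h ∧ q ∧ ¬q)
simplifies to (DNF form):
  True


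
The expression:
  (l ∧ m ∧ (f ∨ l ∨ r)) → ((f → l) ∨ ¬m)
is always true.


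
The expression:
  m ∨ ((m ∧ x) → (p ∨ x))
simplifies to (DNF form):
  True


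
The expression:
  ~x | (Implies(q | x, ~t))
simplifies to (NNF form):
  ~t | ~x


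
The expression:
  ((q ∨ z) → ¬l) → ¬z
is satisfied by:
  {l: True, z: False}
  {z: False, l: False}
  {z: True, l: True}


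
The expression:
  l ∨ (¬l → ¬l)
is always true.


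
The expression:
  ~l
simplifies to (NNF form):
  ~l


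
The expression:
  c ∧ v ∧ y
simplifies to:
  c ∧ v ∧ y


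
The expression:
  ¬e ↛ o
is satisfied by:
  {e: False, o: False}


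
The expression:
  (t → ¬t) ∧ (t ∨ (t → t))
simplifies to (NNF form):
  ¬t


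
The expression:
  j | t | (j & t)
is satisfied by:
  {t: True, j: True}
  {t: True, j: False}
  {j: True, t: False}


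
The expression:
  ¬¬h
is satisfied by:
  {h: True}


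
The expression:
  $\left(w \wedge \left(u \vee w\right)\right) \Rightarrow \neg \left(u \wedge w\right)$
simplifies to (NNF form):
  $\neg u \vee \neg w$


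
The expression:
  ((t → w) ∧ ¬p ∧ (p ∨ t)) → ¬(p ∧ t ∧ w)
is always true.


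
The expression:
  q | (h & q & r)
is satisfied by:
  {q: True}


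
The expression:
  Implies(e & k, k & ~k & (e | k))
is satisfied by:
  {k: False, e: False}
  {e: True, k: False}
  {k: True, e: False}


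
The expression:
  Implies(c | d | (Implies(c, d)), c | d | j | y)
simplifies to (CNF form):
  c | d | j | y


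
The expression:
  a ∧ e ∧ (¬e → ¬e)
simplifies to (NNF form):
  a ∧ e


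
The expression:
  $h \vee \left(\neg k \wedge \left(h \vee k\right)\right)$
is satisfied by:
  {h: True}


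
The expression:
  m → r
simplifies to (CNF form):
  r ∨ ¬m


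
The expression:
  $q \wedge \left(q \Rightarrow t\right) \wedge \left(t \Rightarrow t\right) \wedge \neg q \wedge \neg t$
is never true.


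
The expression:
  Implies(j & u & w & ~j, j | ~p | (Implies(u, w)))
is always true.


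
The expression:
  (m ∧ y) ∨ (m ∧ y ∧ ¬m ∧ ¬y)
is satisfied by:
  {m: True, y: True}


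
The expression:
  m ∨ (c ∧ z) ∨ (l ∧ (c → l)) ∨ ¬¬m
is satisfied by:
  {m: True, z: True, l: True, c: True}
  {m: True, z: True, l: True, c: False}
  {m: True, l: True, c: True, z: False}
  {m: True, l: True, c: False, z: False}
  {m: True, z: True, c: True, l: False}
  {m: True, z: True, c: False, l: False}
  {m: True, c: True, l: False, z: False}
  {m: True, c: False, l: False, z: False}
  {z: True, l: True, c: True, m: False}
  {z: True, l: True, c: False, m: False}
  {l: True, c: True, m: False, z: False}
  {l: True, m: False, c: False, z: False}
  {z: True, c: True, m: False, l: False}


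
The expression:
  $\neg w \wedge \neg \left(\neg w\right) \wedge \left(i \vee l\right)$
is never true.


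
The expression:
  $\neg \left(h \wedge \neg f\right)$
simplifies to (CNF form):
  $f \vee \neg h$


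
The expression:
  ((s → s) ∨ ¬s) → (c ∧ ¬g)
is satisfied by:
  {c: True, g: False}


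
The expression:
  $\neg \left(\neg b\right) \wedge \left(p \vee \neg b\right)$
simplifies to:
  $b \wedge p$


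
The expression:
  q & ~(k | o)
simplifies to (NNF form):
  q & ~k & ~o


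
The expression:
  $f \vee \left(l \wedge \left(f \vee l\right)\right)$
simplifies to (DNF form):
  $f \vee l$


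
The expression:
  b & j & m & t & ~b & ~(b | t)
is never true.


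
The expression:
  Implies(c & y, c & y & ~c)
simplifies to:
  ~c | ~y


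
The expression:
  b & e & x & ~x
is never true.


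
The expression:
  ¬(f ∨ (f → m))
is never true.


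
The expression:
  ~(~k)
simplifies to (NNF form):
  k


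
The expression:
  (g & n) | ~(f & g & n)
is always true.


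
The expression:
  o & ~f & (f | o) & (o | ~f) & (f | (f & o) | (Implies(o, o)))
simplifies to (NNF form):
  o & ~f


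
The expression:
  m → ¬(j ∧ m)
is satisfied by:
  {m: False, j: False}
  {j: True, m: False}
  {m: True, j: False}


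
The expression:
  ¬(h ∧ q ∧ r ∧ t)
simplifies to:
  ¬h ∨ ¬q ∨ ¬r ∨ ¬t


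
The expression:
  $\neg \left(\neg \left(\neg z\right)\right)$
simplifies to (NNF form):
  $\neg z$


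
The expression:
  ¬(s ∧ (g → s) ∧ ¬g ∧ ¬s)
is always true.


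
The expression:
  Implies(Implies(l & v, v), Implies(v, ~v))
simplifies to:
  ~v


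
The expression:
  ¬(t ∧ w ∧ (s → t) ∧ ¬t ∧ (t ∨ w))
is always true.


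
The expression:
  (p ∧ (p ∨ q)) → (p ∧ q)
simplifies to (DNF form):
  q ∨ ¬p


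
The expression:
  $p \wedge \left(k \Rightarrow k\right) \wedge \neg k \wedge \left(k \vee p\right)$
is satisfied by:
  {p: True, k: False}


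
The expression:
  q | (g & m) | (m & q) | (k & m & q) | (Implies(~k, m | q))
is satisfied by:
  {k: True, q: True, m: True}
  {k: True, q: True, m: False}
  {k: True, m: True, q: False}
  {k: True, m: False, q: False}
  {q: True, m: True, k: False}
  {q: True, m: False, k: False}
  {m: True, q: False, k: False}


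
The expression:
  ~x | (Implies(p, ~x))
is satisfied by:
  {p: False, x: False}
  {x: True, p: False}
  {p: True, x: False}


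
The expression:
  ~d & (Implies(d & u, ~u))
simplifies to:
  ~d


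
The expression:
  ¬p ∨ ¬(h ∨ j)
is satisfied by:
  {h: False, p: False, j: False}
  {j: True, h: False, p: False}
  {h: True, j: False, p: False}
  {j: True, h: True, p: False}
  {p: True, j: False, h: False}


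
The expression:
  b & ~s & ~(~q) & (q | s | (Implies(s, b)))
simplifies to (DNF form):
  b & q & ~s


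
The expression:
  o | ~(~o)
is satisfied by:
  {o: True}


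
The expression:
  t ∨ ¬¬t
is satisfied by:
  {t: True}


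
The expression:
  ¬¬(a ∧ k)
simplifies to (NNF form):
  a ∧ k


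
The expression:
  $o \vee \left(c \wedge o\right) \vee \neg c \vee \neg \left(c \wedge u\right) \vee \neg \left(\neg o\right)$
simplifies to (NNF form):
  $o \vee \neg c \vee \neg u$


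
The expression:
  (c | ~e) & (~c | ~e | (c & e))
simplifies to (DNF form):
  c | ~e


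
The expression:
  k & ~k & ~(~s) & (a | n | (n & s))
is never true.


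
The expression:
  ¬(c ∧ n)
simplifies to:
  ¬c ∨ ¬n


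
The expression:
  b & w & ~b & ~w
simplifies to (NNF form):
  False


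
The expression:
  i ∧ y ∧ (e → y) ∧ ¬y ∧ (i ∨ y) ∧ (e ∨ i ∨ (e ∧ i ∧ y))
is never true.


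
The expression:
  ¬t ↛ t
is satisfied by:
  {t: False}


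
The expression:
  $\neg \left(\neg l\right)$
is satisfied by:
  {l: True}


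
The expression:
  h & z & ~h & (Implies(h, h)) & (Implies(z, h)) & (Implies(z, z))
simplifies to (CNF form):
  False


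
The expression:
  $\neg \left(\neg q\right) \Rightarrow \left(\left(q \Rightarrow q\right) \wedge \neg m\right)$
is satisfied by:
  {m: False, q: False}
  {q: True, m: False}
  {m: True, q: False}


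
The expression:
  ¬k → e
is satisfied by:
  {k: True, e: True}
  {k: True, e: False}
  {e: True, k: False}


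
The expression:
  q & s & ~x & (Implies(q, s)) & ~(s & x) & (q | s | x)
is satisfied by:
  {s: True, q: True, x: False}


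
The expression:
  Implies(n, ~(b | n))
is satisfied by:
  {n: False}


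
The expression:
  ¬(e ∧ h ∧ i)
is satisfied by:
  {h: False, e: False, i: False}
  {i: True, h: False, e: False}
  {e: True, h: False, i: False}
  {i: True, e: True, h: False}
  {h: True, i: False, e: False}
  {i: True, h: True, e: False}
  {e: True, h: True, i: False}


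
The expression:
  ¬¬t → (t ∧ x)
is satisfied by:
  {x: True, t: False}
  {t: False, x: False}
  {t: True, x: True}


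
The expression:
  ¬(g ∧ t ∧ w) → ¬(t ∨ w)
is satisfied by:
  {g: True, w: False, t: False}
  {g: False, w: False, t: False}
  {t: True, w: True, g: True}


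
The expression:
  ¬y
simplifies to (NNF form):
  ¬y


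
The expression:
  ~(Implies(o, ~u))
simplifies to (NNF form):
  o & u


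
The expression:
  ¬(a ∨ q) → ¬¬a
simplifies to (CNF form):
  a ∨ q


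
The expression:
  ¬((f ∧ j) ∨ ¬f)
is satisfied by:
  {f: True, j: False}


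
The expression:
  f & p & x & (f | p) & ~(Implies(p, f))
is never true.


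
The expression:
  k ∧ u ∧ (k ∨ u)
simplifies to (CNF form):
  k ∧ u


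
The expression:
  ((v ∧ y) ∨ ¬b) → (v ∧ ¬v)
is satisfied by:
  {b: True, v: False, y: False}
  {b: True, y: True, v: False}
  {b: True, v: True, y: False}


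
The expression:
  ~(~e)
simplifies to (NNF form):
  e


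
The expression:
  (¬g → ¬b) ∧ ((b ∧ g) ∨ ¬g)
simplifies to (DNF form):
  (b ∧ g) ∨ (¬b ∧ ¬g)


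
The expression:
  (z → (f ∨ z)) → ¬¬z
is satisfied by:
  {z: True}


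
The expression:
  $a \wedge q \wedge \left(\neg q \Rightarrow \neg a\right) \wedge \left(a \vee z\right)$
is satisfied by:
  {a: True, q: True}


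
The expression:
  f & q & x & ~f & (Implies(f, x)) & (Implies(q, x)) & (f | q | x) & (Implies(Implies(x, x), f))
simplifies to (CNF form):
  False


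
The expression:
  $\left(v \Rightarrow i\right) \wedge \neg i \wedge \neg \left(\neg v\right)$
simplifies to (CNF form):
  $\text{False}$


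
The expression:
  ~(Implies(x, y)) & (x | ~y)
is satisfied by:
  {x: True, y: False}


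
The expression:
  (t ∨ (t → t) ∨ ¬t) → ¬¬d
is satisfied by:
  {d: True}


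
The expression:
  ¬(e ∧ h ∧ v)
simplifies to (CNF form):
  ¬e ∨ ¬h ∨ ¬v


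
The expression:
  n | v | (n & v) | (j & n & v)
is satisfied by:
  {n: True, v: True}
  {n: True, v: False}
  {v: True, n: False}


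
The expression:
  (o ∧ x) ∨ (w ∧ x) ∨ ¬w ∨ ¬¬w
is always true.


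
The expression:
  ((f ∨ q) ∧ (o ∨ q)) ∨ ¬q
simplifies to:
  True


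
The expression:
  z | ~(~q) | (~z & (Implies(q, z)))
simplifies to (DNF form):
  True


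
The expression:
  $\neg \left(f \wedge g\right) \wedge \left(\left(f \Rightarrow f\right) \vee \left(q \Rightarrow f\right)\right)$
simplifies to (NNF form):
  $\neg f \vee \neg g$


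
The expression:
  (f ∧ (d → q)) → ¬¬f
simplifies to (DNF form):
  True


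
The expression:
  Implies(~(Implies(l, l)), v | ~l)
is always true.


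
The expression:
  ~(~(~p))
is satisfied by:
  {p: False}


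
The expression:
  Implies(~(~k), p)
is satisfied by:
  {p: True, k: False}
  {k: False, p: False}
  {k: True, p: True}


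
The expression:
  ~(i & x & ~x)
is always true.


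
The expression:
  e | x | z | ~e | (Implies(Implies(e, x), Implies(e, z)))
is always true.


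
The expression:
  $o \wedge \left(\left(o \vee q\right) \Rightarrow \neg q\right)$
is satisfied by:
  {o: True, q: False}


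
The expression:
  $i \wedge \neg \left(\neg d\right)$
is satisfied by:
  {i: True, d: True}


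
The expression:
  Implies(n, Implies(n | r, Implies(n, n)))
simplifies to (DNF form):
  True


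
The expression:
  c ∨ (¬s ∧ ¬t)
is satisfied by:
  {c: True, s: False, t: False}
  {c: True, t: True, s: False}
  {c: True, s: True, t: False}
  {c: True, t: True, s: True}
  {t: False, s: False, c: False}


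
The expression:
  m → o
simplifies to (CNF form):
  o ∨ ¬m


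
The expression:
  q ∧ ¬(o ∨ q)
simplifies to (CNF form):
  False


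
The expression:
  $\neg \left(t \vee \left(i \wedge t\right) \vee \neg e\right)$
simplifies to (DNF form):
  $e \wedge \neg t$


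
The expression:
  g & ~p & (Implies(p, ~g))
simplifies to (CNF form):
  g & ~p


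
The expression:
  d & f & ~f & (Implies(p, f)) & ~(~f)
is never true.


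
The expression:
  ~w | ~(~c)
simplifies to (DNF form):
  c | ~w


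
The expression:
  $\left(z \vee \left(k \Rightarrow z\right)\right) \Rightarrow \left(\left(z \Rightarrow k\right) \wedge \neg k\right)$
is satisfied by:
  {z: False}


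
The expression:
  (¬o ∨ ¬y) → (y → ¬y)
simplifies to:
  o ∨ ¬y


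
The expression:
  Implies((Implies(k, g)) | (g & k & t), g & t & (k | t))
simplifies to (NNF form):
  (g & t) | (k & ~g)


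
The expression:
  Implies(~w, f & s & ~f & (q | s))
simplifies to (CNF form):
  w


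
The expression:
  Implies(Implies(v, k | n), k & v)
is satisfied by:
  {k: True, v: True, n: False}
  {v: True, n: False, k: False}
  {n: True, k: True, v: True}


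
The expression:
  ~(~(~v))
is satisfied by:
  {v: False}


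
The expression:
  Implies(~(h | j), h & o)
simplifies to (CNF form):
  h | j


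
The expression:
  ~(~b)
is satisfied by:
  {b: True}


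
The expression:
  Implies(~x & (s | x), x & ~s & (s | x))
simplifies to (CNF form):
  x | ~s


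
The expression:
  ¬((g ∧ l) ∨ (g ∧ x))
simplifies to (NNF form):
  (¬l ∧ ¬x) ∨ ¬g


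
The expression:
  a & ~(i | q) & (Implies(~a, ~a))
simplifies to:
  a & ~i & ~q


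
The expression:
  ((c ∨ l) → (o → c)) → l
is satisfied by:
  {l: True}


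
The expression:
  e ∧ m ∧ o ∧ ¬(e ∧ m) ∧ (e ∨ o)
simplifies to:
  False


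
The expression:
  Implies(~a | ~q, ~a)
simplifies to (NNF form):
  q | ~a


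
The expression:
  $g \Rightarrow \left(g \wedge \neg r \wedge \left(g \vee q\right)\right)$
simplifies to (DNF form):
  $\neg g \vee \neg r$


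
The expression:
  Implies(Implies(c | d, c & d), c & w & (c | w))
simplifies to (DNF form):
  (d & w) | (c & ~d) | (d & ~c)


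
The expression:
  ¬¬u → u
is always true.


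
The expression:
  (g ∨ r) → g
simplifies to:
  g ∨ ¬r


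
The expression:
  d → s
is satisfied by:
  {s: True, d: False}
  {d: False, s: False}
  {d: True, s: True}


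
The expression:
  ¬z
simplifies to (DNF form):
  ¬z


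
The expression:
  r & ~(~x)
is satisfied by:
  {r: True, x: True}


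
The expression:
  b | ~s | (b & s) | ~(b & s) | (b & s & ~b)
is always true.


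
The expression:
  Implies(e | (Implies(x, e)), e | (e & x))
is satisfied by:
  {x: True, e: True}
  {x: True, e: False}
  {e: True, x: False}


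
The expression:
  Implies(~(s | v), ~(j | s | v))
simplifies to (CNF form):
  s | v | ~j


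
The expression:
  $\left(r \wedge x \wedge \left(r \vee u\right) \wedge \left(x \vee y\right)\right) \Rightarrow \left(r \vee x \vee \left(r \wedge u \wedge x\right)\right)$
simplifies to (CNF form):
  $\text{True}$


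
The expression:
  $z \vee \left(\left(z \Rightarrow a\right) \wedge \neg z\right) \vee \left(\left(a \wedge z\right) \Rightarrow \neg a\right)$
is always true.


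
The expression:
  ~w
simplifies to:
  ~w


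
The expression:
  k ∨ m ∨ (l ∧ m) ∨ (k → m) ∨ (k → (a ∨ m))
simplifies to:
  True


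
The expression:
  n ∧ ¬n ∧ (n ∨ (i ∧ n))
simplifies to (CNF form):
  False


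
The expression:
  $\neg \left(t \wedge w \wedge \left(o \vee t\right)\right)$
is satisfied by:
  {w: False, t: False}
  {t: True, w: False}
  {w: True, t: False}


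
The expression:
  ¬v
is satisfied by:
  {v: False}


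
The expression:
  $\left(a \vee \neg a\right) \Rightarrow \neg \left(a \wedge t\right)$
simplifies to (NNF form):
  $\neg a \vee \neg t$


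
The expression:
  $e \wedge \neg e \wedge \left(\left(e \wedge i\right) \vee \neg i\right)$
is never true.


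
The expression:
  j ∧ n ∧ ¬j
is never true.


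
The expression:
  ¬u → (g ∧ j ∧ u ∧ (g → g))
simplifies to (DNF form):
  u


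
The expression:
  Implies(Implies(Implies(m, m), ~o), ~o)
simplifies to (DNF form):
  True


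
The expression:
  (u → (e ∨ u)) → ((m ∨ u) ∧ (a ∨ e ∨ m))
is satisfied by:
  {m: True, u: True, e: True, a: True}
  {m: True, u: True, e: True, a: False}
  {m: True, u: True, a: True, e: False}
  {m: True, u: True, a: False, e: False}
  {m: True, e: True, a: True, u: False}
  {m: True, e: True, a: False, u: False}
  {m: True, e: False, a: True, u: False}
  {m: True, e: False, a: False, u: False}
  {u: True, e: True, a: True, m: False}
  {u: True, e: True, a: False, m: False}
  {u: True, a: True, e: False, m: False}


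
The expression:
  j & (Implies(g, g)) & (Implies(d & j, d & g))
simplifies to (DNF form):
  (g & j) | (j & ~d)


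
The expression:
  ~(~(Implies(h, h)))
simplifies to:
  True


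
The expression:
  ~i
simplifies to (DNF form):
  ~i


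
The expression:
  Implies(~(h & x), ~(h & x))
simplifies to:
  True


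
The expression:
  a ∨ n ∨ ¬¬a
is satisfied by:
  {n: True, a: True}
  {n: True, a: False}
  {a: True, n: False}


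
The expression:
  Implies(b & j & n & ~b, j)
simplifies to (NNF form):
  True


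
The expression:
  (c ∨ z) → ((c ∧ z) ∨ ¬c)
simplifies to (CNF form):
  z ∨ ¬c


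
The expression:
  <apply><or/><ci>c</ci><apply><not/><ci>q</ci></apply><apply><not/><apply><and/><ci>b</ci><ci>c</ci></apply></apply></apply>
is always true.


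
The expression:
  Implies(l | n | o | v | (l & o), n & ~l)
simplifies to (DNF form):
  (n & ~l) | (n & ~l & ~o) | (n & ~l & ~v) | (~l & ~o & ~v)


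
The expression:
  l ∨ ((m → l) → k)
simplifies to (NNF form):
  k ∨ l ∨ m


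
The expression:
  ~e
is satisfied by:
  {e: False}


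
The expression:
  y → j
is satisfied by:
  {j: True, y: False}
  {y: False, j: False}
  {y: True, j: True}


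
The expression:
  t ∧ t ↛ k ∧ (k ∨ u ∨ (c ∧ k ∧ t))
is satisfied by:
  {t: True, u: True, k: False}


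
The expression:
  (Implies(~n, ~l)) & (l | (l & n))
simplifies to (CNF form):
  l & n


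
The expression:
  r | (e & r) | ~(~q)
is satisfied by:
  {r: True, q: True}
  {r: True, q: False}
  {q: True, r: False}


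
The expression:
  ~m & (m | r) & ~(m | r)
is never true.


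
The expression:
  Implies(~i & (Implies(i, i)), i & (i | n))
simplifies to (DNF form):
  i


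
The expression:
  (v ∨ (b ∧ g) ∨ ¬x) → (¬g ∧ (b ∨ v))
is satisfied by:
  {b: True, x: True, v: True, g: False}
  {b: True, v: True, x: False, g: False}
  {b: True, x: True, v: False, g: False}
  {b: True, v: False, x: False, g: False}
  {x: True, v: True, b: False, g: False}
  {v: True, b: False, x: False, g: False}
  {x: True, b: False, v: False, g: False}
  {g: True, x: True, b: False, v: False}


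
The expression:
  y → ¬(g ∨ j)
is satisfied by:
  {g: False, y: False, j: False}
  {j: True, g: False, y: False}
  {g: True, j: False, y: False}
  {j: True, g: True, y: False}
  {y: True, j: False, g: False}


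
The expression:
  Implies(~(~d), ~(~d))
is always true.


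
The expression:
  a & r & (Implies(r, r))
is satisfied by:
  {r: True, a: True}


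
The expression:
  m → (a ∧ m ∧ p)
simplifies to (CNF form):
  (a ∨ ¬m) ∧ (p ∨ ¬m)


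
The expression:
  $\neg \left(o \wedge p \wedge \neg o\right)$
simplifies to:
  $\text{True}$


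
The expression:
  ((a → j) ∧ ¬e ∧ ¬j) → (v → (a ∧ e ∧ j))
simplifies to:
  a ∨ e ∨ j ∨ ¬v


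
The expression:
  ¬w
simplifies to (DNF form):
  ¬w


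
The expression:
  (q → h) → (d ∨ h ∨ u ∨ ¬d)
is always true.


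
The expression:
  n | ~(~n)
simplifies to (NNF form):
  n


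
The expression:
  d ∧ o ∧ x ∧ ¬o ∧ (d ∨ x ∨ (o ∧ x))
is never true.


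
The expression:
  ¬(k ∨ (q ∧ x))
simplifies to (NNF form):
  ¬k ∧ (¬q ∨ ¬x)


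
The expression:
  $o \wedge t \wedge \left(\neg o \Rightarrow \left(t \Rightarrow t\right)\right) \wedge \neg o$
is never true.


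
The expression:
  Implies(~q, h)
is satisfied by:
  {q: True, h: True}
  {q: True, h: False}
  {h: True, q: False}


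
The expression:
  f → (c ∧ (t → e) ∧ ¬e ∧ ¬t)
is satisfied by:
  {c: True, t: False, e: False, f: False}
  {c: False, t: False, e: False, f: False}
  {c: True, e: True, t: False, f: False}
  {e: True, c: False, t: False, f: False}
  {c: True, t: True, e: False, f: False}
  {t: True, c: False, e: False, f: False}
  {c: True, e: True, t: True, f: False}
  {e: True, t: True, c: False, f: False}
  {f: True, c: True, t: False, e: False}


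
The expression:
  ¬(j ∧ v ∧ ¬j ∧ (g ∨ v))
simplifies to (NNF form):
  True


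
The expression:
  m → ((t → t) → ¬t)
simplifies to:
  ¬m ∨ ¬t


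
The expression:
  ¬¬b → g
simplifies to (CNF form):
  g ∨ ¬b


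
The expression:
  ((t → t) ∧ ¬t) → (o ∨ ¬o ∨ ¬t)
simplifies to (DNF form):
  True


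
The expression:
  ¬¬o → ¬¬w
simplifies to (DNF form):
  w ∨ ¬o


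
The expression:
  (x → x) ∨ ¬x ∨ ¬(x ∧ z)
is always true.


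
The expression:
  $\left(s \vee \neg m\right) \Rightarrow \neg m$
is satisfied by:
  {s: False, m: False}
  {m: True, s: False}
  {s: True, m: False}


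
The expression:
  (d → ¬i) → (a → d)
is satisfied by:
  {d: True, a: False}
  {a: False, d: False}
  {a: True, d: True}


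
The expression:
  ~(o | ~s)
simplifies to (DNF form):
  s & ~o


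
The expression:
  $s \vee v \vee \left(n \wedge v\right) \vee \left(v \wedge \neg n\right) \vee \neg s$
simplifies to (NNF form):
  $\text{True}$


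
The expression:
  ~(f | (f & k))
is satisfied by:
  {f: False}


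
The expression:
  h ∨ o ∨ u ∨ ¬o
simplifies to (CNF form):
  True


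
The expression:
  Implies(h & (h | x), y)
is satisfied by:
  {y: True, h: False}
  {h: False, y: False}
  {h: True, y: True}


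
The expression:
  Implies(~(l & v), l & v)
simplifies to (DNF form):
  l & v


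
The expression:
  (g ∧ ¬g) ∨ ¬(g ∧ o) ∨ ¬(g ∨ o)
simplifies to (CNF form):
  ¬g ∨ ¬o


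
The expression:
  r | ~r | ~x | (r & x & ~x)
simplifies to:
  True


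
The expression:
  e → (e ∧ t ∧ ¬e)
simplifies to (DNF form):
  ¬e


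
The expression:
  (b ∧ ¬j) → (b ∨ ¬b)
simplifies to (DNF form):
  True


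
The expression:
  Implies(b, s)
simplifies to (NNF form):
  s | ~b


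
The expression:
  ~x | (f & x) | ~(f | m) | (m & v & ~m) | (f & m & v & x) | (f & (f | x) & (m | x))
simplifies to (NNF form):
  f | ~m | ~x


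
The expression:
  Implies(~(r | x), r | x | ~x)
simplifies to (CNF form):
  True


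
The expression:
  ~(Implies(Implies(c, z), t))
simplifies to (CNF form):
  ~t & (z | ~c)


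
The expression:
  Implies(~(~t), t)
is always true.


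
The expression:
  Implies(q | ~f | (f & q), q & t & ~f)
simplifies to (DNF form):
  (f & ~f) | (f & ~q) | (f & q & ~f) | (f & q & ~q) | (f & t & ~f) | (f & t & ~q) | (q & t & ~f) | (q & t & ~q)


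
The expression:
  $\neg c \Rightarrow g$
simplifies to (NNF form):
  $c \vee g$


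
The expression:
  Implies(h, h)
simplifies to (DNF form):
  True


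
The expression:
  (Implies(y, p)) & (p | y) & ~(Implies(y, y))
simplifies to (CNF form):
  False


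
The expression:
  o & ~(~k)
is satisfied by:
  {o: True, k: True}


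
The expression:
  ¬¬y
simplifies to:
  y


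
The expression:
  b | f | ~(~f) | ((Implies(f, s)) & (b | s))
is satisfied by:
  {b: True, s: True, f: True}
  {b: True, s: True, f: False}
  {b: True, f: True, s: False}
  {b: True, f: False, s: False}
  {s: True, f: True, b: False}
  {s: True, f: False, b: False}
  {f: True, s: False, b: False}


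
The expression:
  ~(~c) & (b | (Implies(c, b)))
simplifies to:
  b & c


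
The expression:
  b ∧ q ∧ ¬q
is never true.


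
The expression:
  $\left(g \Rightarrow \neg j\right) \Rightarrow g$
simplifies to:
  $g$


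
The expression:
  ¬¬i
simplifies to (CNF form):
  i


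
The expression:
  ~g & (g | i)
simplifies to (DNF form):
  i & ~g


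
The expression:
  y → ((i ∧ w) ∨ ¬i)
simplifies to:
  w ∨ ¬i ∨ ¬y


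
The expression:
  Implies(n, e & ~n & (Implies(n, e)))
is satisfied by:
  {n: False}


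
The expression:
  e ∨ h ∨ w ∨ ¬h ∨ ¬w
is always true.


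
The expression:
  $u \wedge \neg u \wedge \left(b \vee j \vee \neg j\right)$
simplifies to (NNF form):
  $\text{False}$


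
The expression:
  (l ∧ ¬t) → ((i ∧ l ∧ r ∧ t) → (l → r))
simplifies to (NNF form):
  True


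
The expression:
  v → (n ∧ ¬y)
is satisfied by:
  {n: True, v: False, y: False}
  {n: False, v: False, y: False}
  {y: True, n: True, v: False}
  {y: True, n: False, v: False}
  {v: True, n: True, y: False}


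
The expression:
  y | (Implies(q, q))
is always true.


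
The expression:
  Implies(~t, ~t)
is always true.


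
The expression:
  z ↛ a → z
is always true.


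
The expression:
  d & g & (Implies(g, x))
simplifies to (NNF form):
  d & g & x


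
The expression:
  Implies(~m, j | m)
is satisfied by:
  {m: True, j: True}
  {m: True, j: False}
  {j: True, m: False}


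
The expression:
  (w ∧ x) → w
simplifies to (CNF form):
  True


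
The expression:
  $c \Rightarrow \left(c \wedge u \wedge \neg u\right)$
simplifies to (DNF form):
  $\neg c$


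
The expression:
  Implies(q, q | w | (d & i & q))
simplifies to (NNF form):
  True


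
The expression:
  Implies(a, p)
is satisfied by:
  {p: True, a: False}
  {a: False, p: False}
  {a: True, p: True}


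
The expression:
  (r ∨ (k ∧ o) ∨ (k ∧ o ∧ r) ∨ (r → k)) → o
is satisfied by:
  {o: True}


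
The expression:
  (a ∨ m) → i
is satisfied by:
  {i: True, m: False, a: False}
  {i: True, a: True, m: False}
  {i: True, m: True, a: False}
  {i: True, a: True, m: True}
  {a: False, m: False, i: False}


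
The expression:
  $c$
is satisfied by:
  {c: True}


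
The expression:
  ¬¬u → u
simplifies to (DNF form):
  True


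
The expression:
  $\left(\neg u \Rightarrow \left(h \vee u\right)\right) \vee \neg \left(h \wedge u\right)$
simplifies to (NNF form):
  $\text{True}$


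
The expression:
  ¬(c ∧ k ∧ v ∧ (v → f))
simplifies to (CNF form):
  ¬c ∨ ¬f ∨ ¬k ∨ ¬v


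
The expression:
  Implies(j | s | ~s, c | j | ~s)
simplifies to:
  c | j | ~s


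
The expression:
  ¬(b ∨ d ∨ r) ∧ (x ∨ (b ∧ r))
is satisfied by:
  {x: True, d: False, r: False, b: False}


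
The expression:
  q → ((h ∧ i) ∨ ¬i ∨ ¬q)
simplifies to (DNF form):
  h ∨ ¬i ∨ ¬q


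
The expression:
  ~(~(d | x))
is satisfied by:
  {x: True, d: True}
  {x: True, d: False}
  {d: True, x: False}


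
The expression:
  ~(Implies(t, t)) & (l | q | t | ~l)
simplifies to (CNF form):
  False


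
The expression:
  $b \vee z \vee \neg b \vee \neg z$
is always true.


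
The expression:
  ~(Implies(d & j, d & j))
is never true.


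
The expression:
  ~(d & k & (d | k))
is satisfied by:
  {k: False, d: False}
  {d: True, k: False}
  {k: True, d: False}


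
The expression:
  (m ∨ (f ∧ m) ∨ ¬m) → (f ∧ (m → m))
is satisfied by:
  {f: True}


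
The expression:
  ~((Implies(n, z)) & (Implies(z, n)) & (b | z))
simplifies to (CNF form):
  (n | ~n) & (~n | ~z) & (n | z | ~b) & (n | z | ~n) & (n | ~b | ~n) & (z | ~b | ~z) & (z | ~n | ~z) & (~b | ~n | ~z)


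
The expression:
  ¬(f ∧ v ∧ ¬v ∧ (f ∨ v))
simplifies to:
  True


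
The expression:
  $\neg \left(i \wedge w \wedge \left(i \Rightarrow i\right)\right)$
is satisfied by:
  {w: False, i: False}
  {i: True, w: False}
  {w: True, i: False}


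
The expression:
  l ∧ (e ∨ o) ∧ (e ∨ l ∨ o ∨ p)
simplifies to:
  l ∧ (e ∨ o)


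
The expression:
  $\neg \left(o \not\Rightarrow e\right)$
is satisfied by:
  {e: True, o: False}
  {o: False, e: False}
  {o: True, e: True}


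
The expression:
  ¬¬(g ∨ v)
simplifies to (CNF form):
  g ∨ v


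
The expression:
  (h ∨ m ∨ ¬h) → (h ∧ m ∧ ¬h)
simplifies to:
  False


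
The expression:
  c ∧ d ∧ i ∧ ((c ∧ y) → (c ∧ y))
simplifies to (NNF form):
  c ∧ d ∧ i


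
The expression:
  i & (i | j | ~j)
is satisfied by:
  {i: True}


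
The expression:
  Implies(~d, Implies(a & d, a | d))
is always true.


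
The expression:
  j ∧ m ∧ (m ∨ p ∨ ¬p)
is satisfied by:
  {m: True, j: True}


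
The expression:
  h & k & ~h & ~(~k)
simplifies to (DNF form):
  False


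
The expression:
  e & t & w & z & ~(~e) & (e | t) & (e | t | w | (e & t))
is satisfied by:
  {t: True, z: True, e: True, w: True}


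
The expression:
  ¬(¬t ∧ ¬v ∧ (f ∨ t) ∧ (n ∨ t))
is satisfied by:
  {t: True, v: True, n: False, f: False}
  {t: True, v: False, n: False, f: False}
  {v: True, f: False, t: False, n: False}
  {f: False, v: False, t: False, n: False}
  {f: True, t: True, v: True, n: False}
  {f: True, t: True, v: False, n: False}
  {f: True, v: True, t: False, n: False}
  {f: True, v: False, t: False, n: False}
  {n: True, t: True, v: True, f: False}
  {n: True, t: True, v: False, f: False}
  {n: True, v: True, t: False, f: False}
  {n: True, v: False, t: False, f: False}
  {f: True, n: True, t: True, v: True}
  {f: True, n: True, t: True, v: False}
  {f: True, n: True, v: True, t: False}


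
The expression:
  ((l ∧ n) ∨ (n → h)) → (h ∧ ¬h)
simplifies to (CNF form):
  n ∧ ¬h ∧ ¬l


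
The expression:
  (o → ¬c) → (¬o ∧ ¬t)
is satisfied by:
  {c: True, t: False, o: False}
  {t: False, o: False, c: False}
  {c: True, o: True, t: False}
  {c: True, o: True, t: True}


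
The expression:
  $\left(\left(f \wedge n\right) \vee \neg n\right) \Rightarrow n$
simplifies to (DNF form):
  $n$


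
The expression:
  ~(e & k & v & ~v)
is always true.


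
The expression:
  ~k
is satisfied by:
  {k: False}


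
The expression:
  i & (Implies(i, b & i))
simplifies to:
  b & i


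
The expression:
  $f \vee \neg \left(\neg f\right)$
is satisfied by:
  {f: True}


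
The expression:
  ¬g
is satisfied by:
  {g: False}


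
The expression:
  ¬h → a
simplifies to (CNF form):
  a ∨ h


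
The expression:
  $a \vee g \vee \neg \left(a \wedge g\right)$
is always true.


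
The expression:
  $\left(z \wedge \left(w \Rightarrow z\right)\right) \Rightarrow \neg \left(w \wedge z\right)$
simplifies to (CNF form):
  $\neg w \vee \neg z$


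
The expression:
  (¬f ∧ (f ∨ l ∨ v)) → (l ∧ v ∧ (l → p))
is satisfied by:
  {p: True, f: True, v: False, l: False}
  {f: True, v: False, l: False, p: False}
  {p: True, f: True, l: True, v: False}
  {f: True, l: True, v: False, p: False}
  {f: True, p: True, v: True, l: False}
  {f: True, v: True, l: False, p: False}
  {p: True, f: True, l: True, v: True}
  {f: True, l: True, v: True, p: False}
  {p: True, v: False, l: False, f: False}
  {p: False, v: False, l: False, f: False}
  {p: True, l: True, v: True, f: False}


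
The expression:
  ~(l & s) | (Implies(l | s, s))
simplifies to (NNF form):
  True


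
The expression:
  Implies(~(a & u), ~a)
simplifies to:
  u | ~a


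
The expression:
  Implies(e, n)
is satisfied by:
  {n: True, e: False}
  {e: False, n: False}
  {e: True, n: True}


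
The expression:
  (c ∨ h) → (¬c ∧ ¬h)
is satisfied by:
  {h: False, c: False}


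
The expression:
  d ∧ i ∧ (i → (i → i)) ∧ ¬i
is never true.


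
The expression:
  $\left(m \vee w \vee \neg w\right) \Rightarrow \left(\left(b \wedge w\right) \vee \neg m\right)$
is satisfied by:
  {w: True, b: True, m: False}
  {w: True, b: False, m: False}
  {b: True, w: False, m: False}
  {w: False, b: False, m: False}
  {w: True, m: True, b: True}


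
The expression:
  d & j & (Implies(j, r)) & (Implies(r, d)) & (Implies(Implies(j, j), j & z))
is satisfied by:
  {r: True, z: True, j: True, d: True}


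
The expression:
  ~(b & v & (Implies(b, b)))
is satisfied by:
  {v: False, b: False}
  {b: True, v: False}
  {v: True, b: False}


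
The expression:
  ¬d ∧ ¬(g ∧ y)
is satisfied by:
  {g: False, d: False, y: False}
  {y: True, g: False, d: False}
  {g: True, y: False, d: False}


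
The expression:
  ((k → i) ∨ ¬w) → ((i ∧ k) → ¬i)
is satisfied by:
  {k: False, i: False}
  {i: True, k: False}
  {k: True, i: False}


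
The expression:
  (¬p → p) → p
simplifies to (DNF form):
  True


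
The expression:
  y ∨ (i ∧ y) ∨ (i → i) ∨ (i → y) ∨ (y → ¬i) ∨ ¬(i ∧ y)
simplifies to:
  True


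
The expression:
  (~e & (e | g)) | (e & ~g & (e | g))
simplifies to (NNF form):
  (e & ~g) | (g & ~e)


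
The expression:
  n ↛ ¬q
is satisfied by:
  {q: True, n: True}


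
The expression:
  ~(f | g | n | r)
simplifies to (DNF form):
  ~f & ~g & ~n & ~r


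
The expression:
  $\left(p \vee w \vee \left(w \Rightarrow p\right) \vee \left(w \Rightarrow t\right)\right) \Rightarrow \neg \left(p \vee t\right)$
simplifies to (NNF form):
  $\neg p \wedge \neg t$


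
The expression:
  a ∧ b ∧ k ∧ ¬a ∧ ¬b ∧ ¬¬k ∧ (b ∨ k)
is never true.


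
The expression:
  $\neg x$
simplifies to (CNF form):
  $\neg x$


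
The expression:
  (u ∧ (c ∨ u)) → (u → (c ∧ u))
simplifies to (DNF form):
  c ∨ ¬u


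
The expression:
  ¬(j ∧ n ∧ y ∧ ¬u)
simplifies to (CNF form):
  u ∨ ¬j ∨ ¬n ∨ ¬y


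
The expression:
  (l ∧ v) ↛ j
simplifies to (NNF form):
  l ∧ v ∧ ¬j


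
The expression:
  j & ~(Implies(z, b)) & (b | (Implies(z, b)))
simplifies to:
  False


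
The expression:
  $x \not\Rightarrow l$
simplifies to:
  $x \wedge \neg l$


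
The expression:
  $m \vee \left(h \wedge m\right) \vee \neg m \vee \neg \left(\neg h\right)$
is always true.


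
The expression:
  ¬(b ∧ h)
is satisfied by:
  {h: False, b: False}
  {b: True, h: False}
  {h: True, b: False}


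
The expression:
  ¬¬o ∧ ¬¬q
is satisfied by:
  {o: True, q: True}


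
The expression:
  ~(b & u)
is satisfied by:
  {u: False, b: False}
  {b: True, u: False}
  {u: True, b: False}


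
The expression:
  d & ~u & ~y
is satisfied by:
  {d: True, u: False, y: False}


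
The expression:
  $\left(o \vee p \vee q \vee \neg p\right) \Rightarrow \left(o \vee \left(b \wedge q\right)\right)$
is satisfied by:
  {b: True, o: True, q: True}
  {b: True, o: True, q: False}
  {o: True, q: True, b: False}
  {o: True, q: False, b: False}
  {b: True, q: True, o: False}


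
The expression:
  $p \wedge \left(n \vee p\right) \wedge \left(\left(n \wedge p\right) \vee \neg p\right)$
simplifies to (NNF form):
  $n \wedge p$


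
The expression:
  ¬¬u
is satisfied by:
  {u: True}


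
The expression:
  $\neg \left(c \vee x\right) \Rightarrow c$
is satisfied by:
  {x: True, c: True}
  {x: True, c: False}
  {c: True, x: False}
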